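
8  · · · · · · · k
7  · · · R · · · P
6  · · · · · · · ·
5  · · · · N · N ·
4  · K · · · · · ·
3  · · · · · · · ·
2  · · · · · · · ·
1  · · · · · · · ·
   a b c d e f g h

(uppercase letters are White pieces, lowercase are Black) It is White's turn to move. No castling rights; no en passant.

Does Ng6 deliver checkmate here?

After Ng6: black king on h8; in check: yes, from the white knight on g6.
King squares — g7: attacked by Rd7; h7: attacked by Ng5; g8: attacked by Ph7.
Black has no legal moves → checkmate.

yes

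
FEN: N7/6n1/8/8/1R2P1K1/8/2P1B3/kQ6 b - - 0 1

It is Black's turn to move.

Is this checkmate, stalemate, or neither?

Black to move; black king on a1.
In check: yes, from the white queen on b1.
King squares — b1: attacked by Rb4; a2: attacked by Qb1; b2: attacked by Qb1.
Legal moves for Black: none.
In check with no legal moves → checkmate.

checkmate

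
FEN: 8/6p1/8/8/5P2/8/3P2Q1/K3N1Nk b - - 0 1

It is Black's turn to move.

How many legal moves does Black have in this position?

0

Black to move; king on h1.
In check: yes, from the white queen on g2.
Legal moves: none.
Count: 0.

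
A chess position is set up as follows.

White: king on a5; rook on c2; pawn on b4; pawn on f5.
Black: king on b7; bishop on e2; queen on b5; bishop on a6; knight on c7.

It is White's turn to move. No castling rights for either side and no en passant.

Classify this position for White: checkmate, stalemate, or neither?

White to move; white king on a5.
In check: yes, from the black queen on b5.
King squares — a4: attacked by Qb5; b4: own pawn; b5: attacked by Be2; a6: attacked by Qb5; b6: attacked by Qb5.
Legal moves for White: none.
In check with no legal moves → checkmate.

checkmate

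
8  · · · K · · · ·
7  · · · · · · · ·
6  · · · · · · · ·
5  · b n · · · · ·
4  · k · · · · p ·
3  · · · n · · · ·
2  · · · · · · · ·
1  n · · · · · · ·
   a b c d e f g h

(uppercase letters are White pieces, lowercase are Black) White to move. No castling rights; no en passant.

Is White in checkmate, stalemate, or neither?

White to move; white king on d8.
In check: no.
Legal moves for White: Kc8, Ke7, Kc7.
White has 3 legal moves and is not in check → neither.

neither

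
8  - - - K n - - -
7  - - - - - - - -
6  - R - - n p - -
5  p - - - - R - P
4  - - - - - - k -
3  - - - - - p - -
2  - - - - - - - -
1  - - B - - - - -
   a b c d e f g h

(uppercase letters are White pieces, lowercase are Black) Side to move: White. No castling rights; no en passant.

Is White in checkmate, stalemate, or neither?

White to move; white king on d8.
In check: yes, from the black knight on e6.
King squares — c7: attacked by Ne6; d7: available; e7: available; c8: available; e8: available.
Legal moves for White: Kxe8, Kc8, Ke7, Kd7, Rxe6.
White is in check but has 5 legal moves → neither.

neither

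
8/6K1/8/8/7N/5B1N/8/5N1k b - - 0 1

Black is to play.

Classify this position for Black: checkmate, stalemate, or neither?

Black to move; black king on h1.
In check: yes, from the white bishop on f3.
King squares — g1: attacked by Nh3; g2: attacked by Bf3; h2: attacked by Nf1.
Legal moves for Black: none.
In check with no legal moves → checkmate.

checkmate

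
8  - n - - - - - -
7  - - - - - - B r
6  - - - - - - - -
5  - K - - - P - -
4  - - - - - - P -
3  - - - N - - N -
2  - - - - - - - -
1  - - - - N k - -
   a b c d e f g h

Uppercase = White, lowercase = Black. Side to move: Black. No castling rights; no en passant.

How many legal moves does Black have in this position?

Black to move; king on f1.
In check: yes, from the white knight on g3.
Legal moves: Kg1.
Count: 1.

1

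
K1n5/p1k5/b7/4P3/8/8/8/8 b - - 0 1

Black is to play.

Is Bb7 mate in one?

yes

After Bb7: white king on a8; in check: yes, from the black bishop on b7.
King squares — a7: attacked by Nc8; b7: attacked by Kc7; b8: attacked by Kc7.
White has no legal moves → checkmate.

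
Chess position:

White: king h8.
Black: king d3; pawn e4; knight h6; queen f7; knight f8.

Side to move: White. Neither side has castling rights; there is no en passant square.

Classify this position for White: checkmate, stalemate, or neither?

White to move; white king on h8.
In check: no.
King squares — g7: attacked by Qf7; h7: attacked by Qf7; g8: attacked by Nh6.
Legal moves for White: none.
Not in check and no legal moves → stalemate.

stalemate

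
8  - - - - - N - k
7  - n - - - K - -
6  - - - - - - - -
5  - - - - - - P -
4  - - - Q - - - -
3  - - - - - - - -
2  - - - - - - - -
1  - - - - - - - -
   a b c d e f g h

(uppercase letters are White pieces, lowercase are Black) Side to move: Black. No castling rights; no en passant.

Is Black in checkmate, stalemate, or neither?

Black to move; black king on h8.
In check: yes, from the white queen on d4.
King squares — g7: attacked by Qd4; h7: attacked by Nf8; g8: attacked by Kf7.
Legal moves for Black: none.
In check with no legal moves → checkmate.

checkmate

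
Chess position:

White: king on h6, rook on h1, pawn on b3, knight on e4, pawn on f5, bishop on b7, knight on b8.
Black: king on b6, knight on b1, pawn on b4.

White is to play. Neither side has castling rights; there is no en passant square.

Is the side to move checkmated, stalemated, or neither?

White to move; white king on h6.
In check: no.
Legal moves for White include: Nd7+, Nc6, Na6, Bc8, Ba8, Bc6, Ba6, Bd5, Kh7, Kg7, Kg6, Kh5, Kg5, Nf6, Nd6, Ng5, Nc5, Ng3, ... (list truncated; more exist).
White has legal moves and is not in check → neither.

neither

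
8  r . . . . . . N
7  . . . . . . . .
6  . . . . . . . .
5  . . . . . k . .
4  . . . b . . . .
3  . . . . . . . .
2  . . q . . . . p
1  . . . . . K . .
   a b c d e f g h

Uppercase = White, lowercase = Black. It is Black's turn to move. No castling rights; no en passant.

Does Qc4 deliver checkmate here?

After Qc4: white king on f1; in check: yes, from the black queen on c4.
White has 2 legal replies: Kg2, Ke1.
In check but a legal move exists → not checkmate.

no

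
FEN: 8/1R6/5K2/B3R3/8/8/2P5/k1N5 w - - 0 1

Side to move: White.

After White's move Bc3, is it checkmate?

After Bc3: black king on a1; in check: yes, from the white bishop on c3.
King squares — b1: attacked by Rb7; a2: attacked by Nc1; b2: attacked by Bc3.
Black has no legal moves → checkmate.

yes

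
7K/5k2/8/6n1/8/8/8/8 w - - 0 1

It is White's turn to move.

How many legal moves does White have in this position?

White to move; king on h8.
In check: no.
Legal moves: none.
Count: 0.

0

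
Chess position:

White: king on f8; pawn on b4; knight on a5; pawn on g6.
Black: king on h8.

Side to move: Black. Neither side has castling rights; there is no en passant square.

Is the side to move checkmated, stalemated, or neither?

Black to move; black king on h8.
In check: no.
King squares — g7: attacked by Kf8; h7: attacked by Pg6; g8: attacked by Kf8.
Legal moves for Black: none.
Not in check and no legal moves → stalemate.

stalemate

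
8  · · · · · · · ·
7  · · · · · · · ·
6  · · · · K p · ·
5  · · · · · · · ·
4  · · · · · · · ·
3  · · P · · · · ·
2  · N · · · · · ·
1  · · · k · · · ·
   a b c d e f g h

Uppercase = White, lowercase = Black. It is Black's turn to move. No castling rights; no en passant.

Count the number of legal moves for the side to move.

Black to move; king on d1.
In check: yes, from the white knight on b2.
Legal moves: Ke2, Kd2, Kc2, Ke1, Kc1.
Count: 5.

5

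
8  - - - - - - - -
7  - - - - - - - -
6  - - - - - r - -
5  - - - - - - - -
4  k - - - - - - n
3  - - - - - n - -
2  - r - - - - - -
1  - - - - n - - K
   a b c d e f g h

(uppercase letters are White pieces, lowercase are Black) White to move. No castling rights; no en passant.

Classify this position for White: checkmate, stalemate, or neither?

White to move; white king on h1.
In check: no.
King squares — g1: attacked by Nf3; g2: attacked by Ne1; h2: attacked by Rb2.
Legal moves for White: none.
Not in check and no legal moves → stalemate.

stalemate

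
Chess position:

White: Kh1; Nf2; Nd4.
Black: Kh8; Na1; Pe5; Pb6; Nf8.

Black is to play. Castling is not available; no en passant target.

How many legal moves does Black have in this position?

Black to move; king on h8.
In check: no.
Legal moves: Kg8, Kh7, Kg7, Nh7, Nd7, Ng6, Ne6, Nb3, Nc2, exd4, b5, e4.
Count: 12.

12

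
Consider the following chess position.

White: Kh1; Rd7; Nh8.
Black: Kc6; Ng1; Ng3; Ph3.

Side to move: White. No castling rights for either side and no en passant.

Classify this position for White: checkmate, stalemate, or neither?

White to move; white king on h1.
In check: yes, from the black knight on g3.
Legal moves for White: Kh2, Kxg1.
White is in check but has 2 legal moves → neither.

neither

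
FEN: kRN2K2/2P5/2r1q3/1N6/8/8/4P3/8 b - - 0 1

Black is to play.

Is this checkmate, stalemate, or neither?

Black to move; black king on a8.
In check: yes, from the white rook on b8.
King squares — a7: attacked by Nb5; b7: attacked by Rb8; b8: attacked by Pc7.
Legal moves for Black: none.
In check with no legal moves → checkmate.

checkmate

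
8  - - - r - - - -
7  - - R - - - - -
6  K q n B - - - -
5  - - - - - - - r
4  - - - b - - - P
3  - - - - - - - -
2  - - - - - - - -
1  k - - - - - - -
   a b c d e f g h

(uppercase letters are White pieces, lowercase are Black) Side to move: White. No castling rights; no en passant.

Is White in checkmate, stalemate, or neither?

checkmate

White to move; white king on a6.
In check: yes, from the black queen on b6.
King squares — a5: attacked by Rh5; b5: attacked by Rh5; b6: attacked by Bd4; a7: attacked by Qb6; b7: attacked by Qb6.
Legal moves for White: none.
In check with no legal moves → checkmate.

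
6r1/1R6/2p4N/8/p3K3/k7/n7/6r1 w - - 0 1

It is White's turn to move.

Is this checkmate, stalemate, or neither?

White to move; white king on e4.
In check: no.
Legal moves for White include: Rb8, Rh7, Rg7, Rf7, Re7, Rd7, Rc7, Ra7, Rb6, Rb5, Rb4, Rb3+, Rb2, Rb1, Nxg8, Nf7, Nf5, Ng4, ... (list truncated; more exist).
White has legal moves and is not in check → neither.

neither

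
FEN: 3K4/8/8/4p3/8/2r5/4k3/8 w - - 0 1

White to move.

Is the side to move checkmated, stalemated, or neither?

neither

White to move; white king on d8.
In check: no.
Legal moves for White: Ke8, Ke7, Kd7.
White has 3 legal moves and is not in check → neither.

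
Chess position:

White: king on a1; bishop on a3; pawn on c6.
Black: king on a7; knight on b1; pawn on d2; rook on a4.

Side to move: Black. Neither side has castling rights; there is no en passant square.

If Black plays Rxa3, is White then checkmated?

no

After Rxa3: white king on a1; in check: yes, from the black rook on a3.
White has 2 legal replies: Kb2, Kxb1.
In check but a legal move exists → not checkmate.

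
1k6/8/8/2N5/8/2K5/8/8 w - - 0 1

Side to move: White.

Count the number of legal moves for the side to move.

16

White to move; king on c3.
In check: no.
Legal moves: Nd7+, Nb7, Ne6, Na6+, Ne4, Na4, Nd3, Nb3, Kd4, Kc4, Kb4, Kd3, Kb3, Kd2, Kc2, Kb2.
Count: 16.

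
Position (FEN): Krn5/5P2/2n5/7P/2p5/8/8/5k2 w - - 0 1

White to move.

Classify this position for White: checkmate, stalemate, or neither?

checkmate

White to move; white king on a8.
In check: yes, from the black rook on b8.
King squares — a7: attacked by Nc6; b7: attacked by Rb8; b8: attacked by Nc6.
Legal moves for White: none.
In check with no legal moves → checkmate.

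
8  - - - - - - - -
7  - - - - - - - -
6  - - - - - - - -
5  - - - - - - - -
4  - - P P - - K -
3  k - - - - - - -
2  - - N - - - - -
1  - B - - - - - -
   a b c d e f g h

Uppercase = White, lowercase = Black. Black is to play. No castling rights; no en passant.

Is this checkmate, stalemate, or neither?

neither

Black to move; black king on a3.
In check: yes, from the white knight on c2.
Legal moves for Black: Ka4, Kb3, Kb2.
Black is in check but has 3 legal moves → neither.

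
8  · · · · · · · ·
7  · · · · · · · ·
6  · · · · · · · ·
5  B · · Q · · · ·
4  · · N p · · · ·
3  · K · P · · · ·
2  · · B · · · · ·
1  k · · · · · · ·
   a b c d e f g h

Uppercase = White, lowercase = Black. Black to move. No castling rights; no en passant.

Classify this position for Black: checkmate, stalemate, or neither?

stalemate

Black to move; black king on a1.
In check: no.
King squares — b1: attacked by Bc2; a2: attacked by Kb3; b2: attacked by Kb3.
Legal moves for Black: none.
Not in check and no legal moves → stalemate.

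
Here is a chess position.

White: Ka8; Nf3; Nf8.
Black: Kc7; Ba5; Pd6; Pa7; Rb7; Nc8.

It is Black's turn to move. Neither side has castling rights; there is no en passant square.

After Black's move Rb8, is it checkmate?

yes

After Rb8: white king on a8; in check: yes, from the black rook on b8.
King squares — a7: attacked by Nc8; b7: attacked by Kc7; b8: attacked by Kc7.
White has no legal moves → checkmate.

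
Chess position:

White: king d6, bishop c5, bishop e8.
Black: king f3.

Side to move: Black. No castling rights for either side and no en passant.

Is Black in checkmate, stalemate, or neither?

Black to move; black king on f3.
In check: no.
Legal moves for Black: Kg4, Kf4, Ke4, Kg3, Kg2, Ke2.
Black has 6 legal moves and is not in check → neither.

neither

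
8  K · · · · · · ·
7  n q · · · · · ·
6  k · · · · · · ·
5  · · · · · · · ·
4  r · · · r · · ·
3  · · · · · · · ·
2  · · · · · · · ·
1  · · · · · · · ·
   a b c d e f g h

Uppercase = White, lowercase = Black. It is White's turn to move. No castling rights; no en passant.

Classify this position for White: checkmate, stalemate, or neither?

checkmate

White to move; white king on a8.
In check: yes, from the black queen on b7.
King squares — a7: attacked by Ka6; b7: attacked by Ka6; b8: attacked by Qb7.
Legal moves for White: none.
In check with no legal moves → checkmate.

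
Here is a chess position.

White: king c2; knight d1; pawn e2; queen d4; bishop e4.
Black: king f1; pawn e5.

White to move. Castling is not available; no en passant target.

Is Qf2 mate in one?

yes

After Qf2: black king on f1; in check: yes, from the white queen on f2.
King squares — e1: attacked by Qf2; g1: attacked by Qf2; e2: attacked by Qf2; f2: attacked by Nd1; g2: attacked by Qf2.
Black has no legal moves → checkmate.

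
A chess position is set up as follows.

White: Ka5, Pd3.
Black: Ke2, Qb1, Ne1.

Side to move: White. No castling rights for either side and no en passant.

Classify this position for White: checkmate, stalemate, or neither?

White to move; white king on a5.
In check: no.
Legal moves for White: Ka6, Ka4, d4.
White has 3 legal moves and is not in check → neither.

neither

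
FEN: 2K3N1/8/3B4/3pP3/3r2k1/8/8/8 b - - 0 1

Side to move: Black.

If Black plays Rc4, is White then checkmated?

After Rc4: white king on c8; in check: yes, from the black rook on c4.
White has 6 legal replies: Kd8, Kb8, Kd7, Kb7, Bc7, Bc5.
In check but a legal move exists → not checkmate.

no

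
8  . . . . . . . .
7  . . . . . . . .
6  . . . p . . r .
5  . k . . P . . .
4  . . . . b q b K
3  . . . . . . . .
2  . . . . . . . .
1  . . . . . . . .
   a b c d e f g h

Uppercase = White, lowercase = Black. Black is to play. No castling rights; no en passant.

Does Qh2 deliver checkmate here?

After Qh2: white king on h4; in check: yes, from the black queen on h2.
King squares — g3: attacked by Qh2; h3: attacked by Qh2; g4: attacked by Rg6; g5: attacked by Rg6; h5: attacked by Qh2.
White has no legal moves → checkmate.

yes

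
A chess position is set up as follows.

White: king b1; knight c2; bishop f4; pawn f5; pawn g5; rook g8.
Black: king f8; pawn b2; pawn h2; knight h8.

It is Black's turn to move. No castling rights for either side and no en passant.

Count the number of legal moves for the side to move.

3

Black to move; king on f8.
In check: yes, from the white rook on g8.
Legal moves: Kxg8, Kf7, Ke7.
Count: 3.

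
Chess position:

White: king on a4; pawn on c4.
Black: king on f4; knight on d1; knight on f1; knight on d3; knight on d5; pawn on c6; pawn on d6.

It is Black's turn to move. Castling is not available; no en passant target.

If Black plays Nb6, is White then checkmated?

After Nb6: white king on a4; in check: yes, from the black knight on b6.
White has 3 legal replies: Ka5, Kb3, Ka3.
In check but a legal move exists → not checkmate.

no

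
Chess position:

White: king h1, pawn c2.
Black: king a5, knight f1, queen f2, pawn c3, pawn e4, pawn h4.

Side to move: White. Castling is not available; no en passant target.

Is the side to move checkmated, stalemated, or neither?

White to move; white king on h1.
In check: no.
King squares — g1: attacked by Qf2; g2: attacked by Qf2; h2: attacked by Nf1.
Legal moves for White: none.
Not in check and no legal moves → stalemate.

stalemate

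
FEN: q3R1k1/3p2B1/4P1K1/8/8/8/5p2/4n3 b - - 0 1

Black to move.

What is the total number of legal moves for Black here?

1

Black to move; king on g8.
In check: yes, from the white rook on e8.
Legal moves: Qxe8+.
Count: 1.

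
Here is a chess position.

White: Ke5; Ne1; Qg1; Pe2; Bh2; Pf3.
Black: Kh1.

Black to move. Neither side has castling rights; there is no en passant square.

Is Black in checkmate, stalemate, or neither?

Black to move; black king on h1.
In check: yes, from the white queen on g1.
King squares — g1: attacked by Bh2; g2: attacked by Ne1; h2: attacked by Qg1.
Legal moves for Black: none.
In check with no legal moves → checkmate.

checkmate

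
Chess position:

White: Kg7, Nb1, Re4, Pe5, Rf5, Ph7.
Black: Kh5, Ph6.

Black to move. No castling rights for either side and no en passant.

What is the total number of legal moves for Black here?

0

Black to move; king on h5.
In check: yes, from the white rook on f5.
Legal moves: none.
Count: 0.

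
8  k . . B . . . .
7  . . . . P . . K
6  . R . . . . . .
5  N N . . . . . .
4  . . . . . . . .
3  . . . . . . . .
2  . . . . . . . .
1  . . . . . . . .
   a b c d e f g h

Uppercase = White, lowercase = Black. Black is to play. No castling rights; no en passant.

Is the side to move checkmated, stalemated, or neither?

stalemate

Black to move; black king on a8.
In check: no.
King squares — a7: attacked by Nb5; b7: attacked by Na5; b8: attacked by Rb6.
Legal moves for Black: none.
Not in check and no legal moves → stalemate.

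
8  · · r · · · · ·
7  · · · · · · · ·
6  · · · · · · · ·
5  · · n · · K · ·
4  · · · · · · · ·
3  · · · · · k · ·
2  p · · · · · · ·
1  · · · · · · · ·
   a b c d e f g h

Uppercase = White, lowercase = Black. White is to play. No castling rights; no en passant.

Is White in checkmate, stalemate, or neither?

White to move; white king on f5.
In check: no.
Legal moves for White: Kg6, Kf6, Kg5, Ke5.
White has 4 legal moves and is not in check → neither.

neither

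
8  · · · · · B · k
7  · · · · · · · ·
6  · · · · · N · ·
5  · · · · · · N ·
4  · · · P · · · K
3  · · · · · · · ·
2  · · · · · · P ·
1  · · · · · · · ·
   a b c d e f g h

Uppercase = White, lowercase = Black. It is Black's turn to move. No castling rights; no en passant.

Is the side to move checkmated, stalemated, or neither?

Black to move; black king on h8.
In check: no.
King squares — g7: attacked by Bf8; h7: attacked by Ng5; g8: attacked by Nf6.
Legal moves for Black: none.
Not in check and no legal moves → stalemate.

stalemate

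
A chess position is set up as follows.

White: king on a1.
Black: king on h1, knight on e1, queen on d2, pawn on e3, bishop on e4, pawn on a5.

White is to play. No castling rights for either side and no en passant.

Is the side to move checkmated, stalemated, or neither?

stalemate

White to move; white king on a1.
In check: no.
King squares — b1: attacked by Be4; a2: attacked by Qd2; b2: attacked by Qd2.
Legal moves for White: none.
Not in check and no legal moves → stalemate.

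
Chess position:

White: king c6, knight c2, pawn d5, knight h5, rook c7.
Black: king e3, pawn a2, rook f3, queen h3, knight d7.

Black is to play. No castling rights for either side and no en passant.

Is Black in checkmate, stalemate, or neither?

neither

Black to move; black king on e3.
In check: yes, from the white knight on c2.
King squares — d2: available; e2: available; f2: available; d3: available; f3: own rook; d4: attacked by Nc2; e4: available; f4: attacked by Nh5.
Legal moves for Black: Ke4, Kd3, Kf2, Ke2, Kd2.
Black is in check but has 5 legal moves → neither.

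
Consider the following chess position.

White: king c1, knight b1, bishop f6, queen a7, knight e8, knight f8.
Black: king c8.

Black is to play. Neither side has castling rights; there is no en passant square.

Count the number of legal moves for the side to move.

Black to move; king on c8.
In check: no.
Legal moves: none.
Count: 0.

0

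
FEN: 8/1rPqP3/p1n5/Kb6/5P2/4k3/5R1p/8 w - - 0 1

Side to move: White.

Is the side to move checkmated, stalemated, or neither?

White to move; white king on a5.
In check: yes, from the black knight on c6.
King squares — a4: attacked by Bb5; b4: attacked by Nc6; b5: attacked by Pa6; a6: attacked by Bb5; b6: attacked by Rb7.
Legal moves for White: none.
In check with no legal moves → checkmate.

checkmate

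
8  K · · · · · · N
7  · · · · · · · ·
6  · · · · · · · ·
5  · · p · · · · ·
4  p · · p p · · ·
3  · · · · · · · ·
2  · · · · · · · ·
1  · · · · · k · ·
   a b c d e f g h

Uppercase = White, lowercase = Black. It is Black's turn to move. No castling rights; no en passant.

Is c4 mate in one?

After c4: white king on a8; in check: no.
White is not in check, so this cannot be checkmate.

no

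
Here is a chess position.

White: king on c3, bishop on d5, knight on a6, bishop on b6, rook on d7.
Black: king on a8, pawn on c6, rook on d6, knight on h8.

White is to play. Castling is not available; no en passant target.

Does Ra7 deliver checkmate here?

After Ra7: black king on a8; in check: yes, from the white rook on a7.
King squares — a7: attacked by Bb6; b7: attacked by Ra7; b8: attacked by Na6.
Black has no legal moves → checkmate.

yes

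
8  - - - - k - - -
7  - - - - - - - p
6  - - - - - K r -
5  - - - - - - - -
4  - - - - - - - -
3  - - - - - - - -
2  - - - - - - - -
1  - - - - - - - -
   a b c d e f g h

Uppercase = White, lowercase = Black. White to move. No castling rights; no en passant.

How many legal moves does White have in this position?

White to move; king on f6.
In check: yes, from the black rook on g6.
Legal moves: Kf5, Ke5.
Count: 2.

2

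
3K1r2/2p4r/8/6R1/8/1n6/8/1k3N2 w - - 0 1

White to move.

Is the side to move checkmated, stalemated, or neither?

checkmate

White to move; white king on d8.
In check: yes, from the black rook on f8.
King squares — c7: attacked by Rh7; d7: attacked by Rh7; e7: attacked by Rh7; c8: attacked by Rf8; e8: attacked by Rf8.
Legal moves for White: none.
In check with no legal moves → checkmate.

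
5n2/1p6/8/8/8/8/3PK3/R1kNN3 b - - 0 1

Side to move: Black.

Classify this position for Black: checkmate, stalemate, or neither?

checkmate

Black to move; black king on c1.
In check: yes, from the white rook on a1.
King squares — b1: attacked by Ra1; d1: attacked by Ra1; b2: attacked by Nd1; c2: attacked by Ne1; d2: attacked by Ke2.
Legal moves for Black: none.
In check with no legal moves → checkmate.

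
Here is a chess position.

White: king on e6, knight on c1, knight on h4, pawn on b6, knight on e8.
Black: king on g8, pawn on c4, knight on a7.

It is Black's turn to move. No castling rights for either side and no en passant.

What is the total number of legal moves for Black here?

7

Black to move; king on g8.
In check: no.
Legal moves: Kh8, Kf8, Kh7, Nc8, Nc6, Nb5, c3.
Count: 7.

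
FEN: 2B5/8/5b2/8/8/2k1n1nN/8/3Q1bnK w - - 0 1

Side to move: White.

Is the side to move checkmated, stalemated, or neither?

neither

White to move; white king on h1.
In check: yes, from the black knight on g3.
King squares — g1: available; g2: attacked by Bf1; h2: available.
Legal moves for White: Kh2, Kxg1.
White is in check but has 2 legal moves → neither.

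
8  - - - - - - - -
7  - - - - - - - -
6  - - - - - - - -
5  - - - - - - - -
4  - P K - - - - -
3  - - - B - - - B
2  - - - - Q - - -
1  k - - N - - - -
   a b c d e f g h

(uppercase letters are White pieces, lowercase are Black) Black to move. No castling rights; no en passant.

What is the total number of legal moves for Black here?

0

Black to move; king on a1.
In check: no.
Legal moves: none.
Count: 0.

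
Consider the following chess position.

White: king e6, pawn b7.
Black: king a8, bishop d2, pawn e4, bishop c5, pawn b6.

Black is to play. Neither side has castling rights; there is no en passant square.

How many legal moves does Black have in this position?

Black to move; king on a8.
In check: yes, from the white pawn on b7.
Legal moves: Kb8, Kxb7, Ka7.
Count: 3.

3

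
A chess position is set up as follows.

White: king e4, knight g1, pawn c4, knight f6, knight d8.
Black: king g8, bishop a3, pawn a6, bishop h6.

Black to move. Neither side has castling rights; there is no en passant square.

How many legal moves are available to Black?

3

Black to move; king on g8.
In check: yes, from the white knight on f6.
Legal moves: Kh8, Kf8, Kg7.
Count: 3.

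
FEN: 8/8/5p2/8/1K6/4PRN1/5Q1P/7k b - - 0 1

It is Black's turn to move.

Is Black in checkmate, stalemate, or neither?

checkmate

Black to move; black king on h1.
In check: yes, from the white knight on g3.
King squares — g1: attacked by Qf2; g2: attacked by Qf2; h2: attacked by Qf2.
Legal moves for Black: none.
In check with no legal moves → checkmate.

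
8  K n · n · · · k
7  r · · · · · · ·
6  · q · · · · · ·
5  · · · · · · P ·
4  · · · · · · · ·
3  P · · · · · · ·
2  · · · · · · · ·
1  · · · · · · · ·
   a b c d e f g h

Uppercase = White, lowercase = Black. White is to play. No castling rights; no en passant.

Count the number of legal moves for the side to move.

White to move; king on a8.
In check: yes, from the black rook on a7.
Legal moves: none.
Count: 0.

0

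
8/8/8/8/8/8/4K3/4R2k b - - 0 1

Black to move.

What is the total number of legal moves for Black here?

2

Black to move; king on h1.
In check: yes, from the white rook on e1.
Legal moves: Kh2, Kg2.
Count: 2.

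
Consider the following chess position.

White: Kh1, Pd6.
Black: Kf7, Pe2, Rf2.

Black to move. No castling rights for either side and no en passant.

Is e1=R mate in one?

yes

After e1=R: white king on h1; in check: yes, from the black rook on e1.
King squares — g1: attacked by Re1; g2: attacked by Rf2; h2: attacked by Rf2.
White has no legal moves → checkmate.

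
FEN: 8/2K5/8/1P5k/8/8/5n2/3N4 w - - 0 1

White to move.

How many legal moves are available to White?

White to move; king on c7.
In check: no.
Legal moves: Kd8, Kc8, Kb8, Kd7, Kb7, Kd6, Kc6, Kb6, Ne3, Nc3, Nxf2, Nb2, b6.
Count: 13.

13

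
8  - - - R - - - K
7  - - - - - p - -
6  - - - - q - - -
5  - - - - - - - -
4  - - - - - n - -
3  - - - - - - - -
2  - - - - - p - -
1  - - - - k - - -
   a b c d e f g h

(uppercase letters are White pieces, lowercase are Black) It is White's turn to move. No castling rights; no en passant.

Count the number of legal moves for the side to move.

16

White to move; king on h8.
In check: no.
Legal moves: Kg8, Kh7, Kg7, Rg8, Rf8, Re8, Rc8, Rb8, Ra8, Rd7, Rd6, Rd5, Rd4, Rd3, Rd2, Rd1+.
Count: 16.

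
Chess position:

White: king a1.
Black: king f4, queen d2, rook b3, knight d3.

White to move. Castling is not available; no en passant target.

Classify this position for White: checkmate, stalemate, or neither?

stalemate

White to move; white king on a1.
In check: no.
King squares — b1: attacked by Rb3; a2: attacked by Qd2; b2: attacked by Qd2.
Legal moves for White: none.
Not in check and no legal moves → stalemate.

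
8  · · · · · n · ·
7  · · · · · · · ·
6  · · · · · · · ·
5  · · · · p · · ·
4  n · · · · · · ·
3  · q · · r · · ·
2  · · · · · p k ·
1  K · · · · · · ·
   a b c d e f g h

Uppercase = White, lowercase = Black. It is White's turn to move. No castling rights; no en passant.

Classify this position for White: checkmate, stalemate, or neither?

stalemate

White to move; white king on a1.
In check: no.
King squares — b1: attacked by Qb3; a2: attacked by Qb3; b2: attacked by Qb3.
Legal moves for White: none.
Not in check and no legal moves → stalemate.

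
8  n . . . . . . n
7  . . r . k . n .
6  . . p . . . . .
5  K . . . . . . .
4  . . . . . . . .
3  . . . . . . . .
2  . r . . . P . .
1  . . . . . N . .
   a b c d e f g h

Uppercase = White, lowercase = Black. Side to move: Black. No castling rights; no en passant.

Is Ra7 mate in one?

After Ra7: white king on a5; in check: yes, from the black rook on a7.
King squares — a4: attacked by Ra7; b4: attacked by Rb2; b5: attacked by Rb2; a6: attacked by Ra7; b6: attacked by Rb2.
White has no legal moves → checkmate.

yes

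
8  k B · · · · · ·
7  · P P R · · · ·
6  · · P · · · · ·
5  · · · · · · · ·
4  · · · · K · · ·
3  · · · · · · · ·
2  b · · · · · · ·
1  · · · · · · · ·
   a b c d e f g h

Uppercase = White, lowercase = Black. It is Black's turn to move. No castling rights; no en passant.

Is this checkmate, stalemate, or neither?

Black to move; black king on a8.
In check: yes, from the white pawn on b7.
King squares — a7: attacked by Bb8; b7: attacked by Pc6; b8: attacked by Pc7.
Legal moves for Black: none.
In check with no legal moves → checkmate.

checkmate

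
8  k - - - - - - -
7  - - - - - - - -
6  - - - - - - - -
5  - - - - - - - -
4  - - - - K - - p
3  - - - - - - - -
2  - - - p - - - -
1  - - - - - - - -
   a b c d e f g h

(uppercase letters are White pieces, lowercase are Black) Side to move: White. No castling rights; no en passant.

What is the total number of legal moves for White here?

8

White to move; king on e4.
In check: no.
Legal moves: Kf5, Ke5, Kd5, Kf4, Kd4, Kf3, Ke3, Kd3.
Count: 8.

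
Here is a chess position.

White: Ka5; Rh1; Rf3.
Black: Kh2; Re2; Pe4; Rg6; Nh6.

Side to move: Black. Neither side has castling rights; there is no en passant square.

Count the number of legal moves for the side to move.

2

Black to move; king on h2.
In check: yes, from the white rook on h1.
Legal moves: Kg2, Kxh1.
Count: 2.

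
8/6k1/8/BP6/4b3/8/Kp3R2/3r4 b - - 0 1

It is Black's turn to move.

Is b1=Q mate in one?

After b1=Q: white king on a2; in check: yes, from the black queen on b1.
White has 1 legal reply: Ka3.
In check but a legal move exists → not checkmate.

no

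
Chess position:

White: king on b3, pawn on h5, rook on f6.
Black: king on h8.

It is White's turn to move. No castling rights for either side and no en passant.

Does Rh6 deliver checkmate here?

After Rh6: black king on h8; in check: yes, from the white rook on h6.
Black has 2 legal replies: Kg8, Kg7.
In check but a legal move exists → not checkmate.

no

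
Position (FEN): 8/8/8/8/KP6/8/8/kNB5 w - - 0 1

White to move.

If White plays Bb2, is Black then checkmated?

no

After Bb2: black king on a1; in check: yes, from the white bishop on b2.
Black has 3 legal replies: Kxb2, Ka2, Kxb1.
In check but a legal move exists → not checkmate.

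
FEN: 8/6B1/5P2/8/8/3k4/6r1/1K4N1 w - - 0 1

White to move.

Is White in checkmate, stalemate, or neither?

White to move; white king on b1.
In check: no.
Legal moves for White: Bh8, Bf8, Bh6, Nh3, Nf3, Ne2, Kc1, Ka1, f7.
White has 9 legal moves and is not in check → neither.

neither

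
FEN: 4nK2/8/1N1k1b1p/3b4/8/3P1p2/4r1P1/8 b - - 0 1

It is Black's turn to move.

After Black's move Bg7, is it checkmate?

After Bg7: white king on f8; in check: yes, from the black bishop on g7.
King squares — e7: attacked by Re2; f7: attacked by Bd5; g7: attacked by Ne8; e8: attacked by Re2; g8: attacked by Bd5.
White has no legal moves → checkmate.

yes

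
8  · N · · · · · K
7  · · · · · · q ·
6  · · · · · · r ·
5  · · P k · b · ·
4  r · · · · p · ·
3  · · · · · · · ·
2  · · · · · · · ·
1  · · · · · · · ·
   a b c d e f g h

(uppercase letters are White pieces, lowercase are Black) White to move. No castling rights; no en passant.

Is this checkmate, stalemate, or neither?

White to move; white king on h8.
In check: yes, from the black queen on g7.
King squares — g7: attacked by Rg6; h7: attacked by Qg7; g8: attacked by Qg7.
Legal moves for White: none.
In check with no legal moves → checkmate.

checkmate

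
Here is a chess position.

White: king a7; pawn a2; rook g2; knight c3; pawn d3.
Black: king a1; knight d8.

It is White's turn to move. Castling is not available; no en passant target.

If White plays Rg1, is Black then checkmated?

no

After Rg1: black king on a1; in check: yes, from the white rook on g1.
Black has 1 legal reply: Kb2.
In check but a legal move exists → not checkmate.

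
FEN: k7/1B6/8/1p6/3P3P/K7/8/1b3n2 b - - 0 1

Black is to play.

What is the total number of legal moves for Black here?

3

Black to move; king on a8.
In check: yes, from the white bishop on b7.
Legal moves: Kb8, Kxb7, Ka7.
Count: 3.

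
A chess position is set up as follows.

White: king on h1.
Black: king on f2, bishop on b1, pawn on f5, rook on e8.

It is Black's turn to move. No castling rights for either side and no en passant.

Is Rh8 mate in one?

After Rh8: white king on h1; in check: yes, from the black rook on h8.
King squares — g1: attacked by Kf2; g2: attacked by Kf2; h2: attacked by Rh8.
White has no legal moves → checkmate.

yes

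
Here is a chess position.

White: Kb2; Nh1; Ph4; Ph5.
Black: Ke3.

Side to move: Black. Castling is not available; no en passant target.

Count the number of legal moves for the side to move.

7

Black to move; king on e3.
In check: no.
Legal moves: Kf4, Ke4, Kd4, Kf3, Kd3, Ke2, Kd2.
Count: 7.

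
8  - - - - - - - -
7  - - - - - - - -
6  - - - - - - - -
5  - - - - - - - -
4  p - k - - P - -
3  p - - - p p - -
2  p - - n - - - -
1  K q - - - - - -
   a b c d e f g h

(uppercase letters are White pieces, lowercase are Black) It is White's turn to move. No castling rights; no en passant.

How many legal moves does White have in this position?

0

White to move; king on a1.
In check: yes, from the black queen on b1.
Legal moves: none.
Count: 0.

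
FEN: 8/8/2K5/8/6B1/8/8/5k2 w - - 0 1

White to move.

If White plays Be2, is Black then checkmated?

After Be2: black king on f1; in check: yes, from the white bishop on e2.
Black has 5 legal replies: Kg2, Kf2, Kxe2, Kg1, Ke1.
In check but a legal move exists → not checkmate.

no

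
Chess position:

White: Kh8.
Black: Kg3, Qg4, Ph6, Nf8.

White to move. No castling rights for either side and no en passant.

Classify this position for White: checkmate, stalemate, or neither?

stalemate

White to move; white king on h8.
In check: no.
King squares — g7: attacked by Qg4; h7: attacked by Nf8; g8: attacked by Qg4.
Legal moves for White: none.
Not in check and no legal moves → stalemate.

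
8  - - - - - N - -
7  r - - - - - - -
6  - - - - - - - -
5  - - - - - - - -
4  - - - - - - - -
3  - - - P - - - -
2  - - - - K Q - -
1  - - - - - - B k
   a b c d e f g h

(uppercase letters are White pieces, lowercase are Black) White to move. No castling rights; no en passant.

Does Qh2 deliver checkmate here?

yes

After Qh2: black king on h1; in check: yes, from the white queen on h2.
King squares — g1: attacked by Qh2; g2: attacked by Qh2; h2: attacked by Bg1.
Black has no legal moves → checkmate.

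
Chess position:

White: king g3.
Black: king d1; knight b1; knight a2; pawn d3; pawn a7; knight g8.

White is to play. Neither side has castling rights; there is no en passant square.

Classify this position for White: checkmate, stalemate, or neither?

neither

White to move; white king on g3.
In check: no.
Legal moves for White: Kh4, Kg4, Kf4, Kh3, Kf3, Kh2, Kg2, Kf2.
White has 8 legal moves and is not in check → neither.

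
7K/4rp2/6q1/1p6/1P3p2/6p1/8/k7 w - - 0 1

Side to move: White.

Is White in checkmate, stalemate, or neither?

stalemate

White to move; white king on h8.
In check: no.
King squares — g7: attacked by Qg6; h7: attacked by Qg6; g8: attacked by Qg6.
Legal moves for White: none.
Not in check and no legal moves → stalemate.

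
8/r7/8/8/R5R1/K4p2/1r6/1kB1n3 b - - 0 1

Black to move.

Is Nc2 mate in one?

yes

After Nc2: white king on a3; in check: yes, from the black knight on c2.
King squares — a2: attacked by Kb1; b2: attacked by Kb1; b3: attacked by Rb2; a4: own rook; b4: attacked by Rb2.
White has no legal moves → checkmate.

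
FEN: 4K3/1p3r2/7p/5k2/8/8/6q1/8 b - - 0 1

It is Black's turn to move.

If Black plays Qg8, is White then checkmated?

yes

After Qg8: white king on e8; in check: yes, from the black queen on g8.
King squares — d7: attacked by Rf7; e7: attacked by Rf7; f7: attacked by Qg8; d8: attacked by Qg8; f8: attacked by Rf7.
White has no legal moves → checkmate.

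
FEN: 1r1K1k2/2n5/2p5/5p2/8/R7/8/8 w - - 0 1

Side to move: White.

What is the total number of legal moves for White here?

2

White to move; king on d8.
In check: yes, from the black rook on b8.
Legal moves: Kd7, Kxc7.
Count: 2.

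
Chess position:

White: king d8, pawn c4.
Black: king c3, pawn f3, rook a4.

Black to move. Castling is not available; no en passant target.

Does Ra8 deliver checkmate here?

no

After Ra8: white king on d8; in check: yes, from the black rook on a8.
White has 3 legal replies: Ke7, Kd7, Kc7.
In check but a legal move exists → not checkmate.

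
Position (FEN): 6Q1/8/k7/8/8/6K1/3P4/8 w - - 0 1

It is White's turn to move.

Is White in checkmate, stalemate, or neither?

neither

White to move; white king on g3.
In check: no.
Legal moves for White include: Qh8, Qf8, Qe8, Qd8, Qc8+, Qb8, Qa8+, Qh7, Qg7, Qf7, Qg6+, Qe6+, Qg5, Qd5, Qg4, Qc4+, Qb3, Qa2+, ... (list truncated; more exist).
White has legal moves and is not in check → neither.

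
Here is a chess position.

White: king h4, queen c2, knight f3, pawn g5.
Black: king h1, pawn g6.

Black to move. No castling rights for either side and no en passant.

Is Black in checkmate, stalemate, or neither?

Black to move; black king on h1.
In check: no.
King squares — g1: attacked by Nf3; g2: attacked by Qc2; h2: attacked by Qc2.
Legal moves for Black: none.
Not in check and no legal moves → stalemate.

stalemate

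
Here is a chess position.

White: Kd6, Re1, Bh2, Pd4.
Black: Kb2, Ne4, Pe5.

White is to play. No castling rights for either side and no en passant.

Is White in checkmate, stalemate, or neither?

White to move; white king on d6.
In check: yes, from the black knight on e4.
King squares — c5: attacked by Ne4; d5: available; e5: available; c6: available; e6: available; c7: available; d7: available; e7: available.
Legal moves for White: Ke7, Kd7, Kc7, Ke6, Kc6, Kxe5, Kd5, Rxe4.
White is in check but has 8 legal moves → neither.

neither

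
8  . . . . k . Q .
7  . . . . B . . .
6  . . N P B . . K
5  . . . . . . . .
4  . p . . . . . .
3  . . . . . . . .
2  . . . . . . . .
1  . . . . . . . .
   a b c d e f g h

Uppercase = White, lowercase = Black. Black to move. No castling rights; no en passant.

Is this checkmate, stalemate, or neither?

Black to move; black king on e8.
In check: yes, from the white queen on g8.
King squares — d7: attacked by Be6; e7: attacked by Nc6; f7: attacked by Be6; d8: attacked by Nc6; f8: attacked by Be7.
Legal moves for Black: none.
In check with no legal moves → checkmate.

checkmate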